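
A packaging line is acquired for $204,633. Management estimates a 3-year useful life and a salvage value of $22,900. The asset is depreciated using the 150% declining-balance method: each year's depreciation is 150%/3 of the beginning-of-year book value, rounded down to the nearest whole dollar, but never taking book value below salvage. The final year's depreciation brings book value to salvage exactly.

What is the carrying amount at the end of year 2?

$51,159

Depreciable base = $204,633 − $22,900 = $181,733.
Year 1: ⌊$204,633 × 150%/3⌋ = $102,316. Book value $102,317.
Year 2: ⌊$102,317 × 150%/3⌋ = $51,158. Book value $51,159.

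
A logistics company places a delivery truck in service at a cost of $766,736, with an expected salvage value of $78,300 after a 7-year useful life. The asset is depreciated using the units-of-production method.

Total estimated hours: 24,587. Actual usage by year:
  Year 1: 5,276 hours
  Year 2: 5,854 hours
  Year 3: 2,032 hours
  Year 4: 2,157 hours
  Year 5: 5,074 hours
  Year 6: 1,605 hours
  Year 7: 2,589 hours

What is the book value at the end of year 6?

Depreciable base = $766,736 − $78,300 = $688,436.
Rate = $688,436 / 24,587 hours = $28 per hour.
Year 1: 5,276 × $28 = $147,728. Book value $619,008.
Year 2: 5,854 × $28 = $163,912. Book value $455,096.
Year 3: 2,032 × $28 = $56,896. Book value $398,200.
Year 4: 2,157 × $28 = $60,396. Book value $337,804.
Year 5: 5,074 × $28 = $142,072. Book value $195,732.
Year 6: 1,605 × $28 = $44,940. Book value $150,792.

$150,792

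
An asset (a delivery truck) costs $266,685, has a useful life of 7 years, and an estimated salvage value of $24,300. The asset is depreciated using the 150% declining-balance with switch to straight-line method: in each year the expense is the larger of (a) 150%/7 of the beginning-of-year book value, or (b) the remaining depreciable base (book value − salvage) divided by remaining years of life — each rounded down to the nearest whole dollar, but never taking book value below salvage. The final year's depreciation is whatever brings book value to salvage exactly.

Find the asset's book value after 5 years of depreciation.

$75,860

Depreciable base = $266,685 − $24,300 = $242,385.
Year 1: DB = ⌊$266,685 × 150%/7⌋ = $57,146; SL = ⌊$242,385/7⌋ = $34,626 → take DB $57,146. Book value $209,539.
Year 2: DB = ⌊$209,539 × 150%/7⌋ = $44,901; SL = ⌊$185,239/6⌋ = $30,873 → take DB $44,901. Book value $164,638.
Year 3: DB = ⌊$164,638 × 150%/7⌋ = $35,279; SL = ⌊$140,338/5⌋ = $28,067 → take DB $35,279. Book value $129,359.
Year 4: DB = ⌊$129,359 × 150%/7⌋ = $27,719; SL = ⌊$105,059/4⌋ = $26,264 → take DB $27,719. Book value $101,640.
Year 5: DB = ⌊$101,640 × 150%/7⌋ = $21,780; SL = ⌊$77,340/3⌋ = $25,780 → take SL $25,780. Book value $75,860.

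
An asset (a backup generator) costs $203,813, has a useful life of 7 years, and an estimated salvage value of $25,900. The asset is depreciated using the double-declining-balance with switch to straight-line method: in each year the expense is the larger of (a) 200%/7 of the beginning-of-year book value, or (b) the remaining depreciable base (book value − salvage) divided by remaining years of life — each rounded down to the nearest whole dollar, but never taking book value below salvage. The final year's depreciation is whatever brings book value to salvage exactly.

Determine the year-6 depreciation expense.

$10,827

Depreciable base = $203,813 − $25,900 = $177,913.
Year 1: DB = ⌊$203,813 × 200%/7⌋ = $58,232; SL = ⌊$177,913/7⌋ = $25,416 → take DB $58,232. Book value $145,581.
Year 2: DB = ⌊$145,581 × 200%/7⌋ = $41,594; SL = ⌊$119,681/6⌋ = $19,946 → take DB $41,594. Book value $103,987.
Year 3: DB = ⌊$103,987 × 200%/7⌋ = $29,710; SL = ⌊$78,087/5⌋ = $15,617 → take DB $29,710. Book value $74,277.
Year 4: DB = ⌊$74,277 × 200%/7⌋ = $21,222; SL = ⌊$48,377/4⌋ = $12,094 → take DB $21,222. Book value $53,055.
Year 5: DB = ⌊$53,055 × 200%/7⌋ = $15,158; SL = ⌊$27,155/3⌋ = $9,051 → take DB $15,158. Book value $37,897.
Year 6: DB = ⌊$37,897 × 200%/7⌋ = $10,827; SL = ⌊$11,997/2⌋ = $5,998 → take DB $10,827. Book value $27,070.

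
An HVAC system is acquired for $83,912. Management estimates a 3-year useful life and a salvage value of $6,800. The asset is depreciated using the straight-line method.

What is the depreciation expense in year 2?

Depreciable base = $83,912 − $6,800 = $77,112.
Annual expense = $77,112 / 3 = $25,704.

$25,704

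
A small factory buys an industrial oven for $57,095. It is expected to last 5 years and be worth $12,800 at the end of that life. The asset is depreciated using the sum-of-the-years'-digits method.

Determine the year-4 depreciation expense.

Depreciable base = $57,095 − $12,800 = $44,295.
Sum of the years' digits = 5+4+3+2+1 = 15.
Year 1: $44,295 × 5/15 = $14,765. Book value $42,330.
Year 2: $44,295 × 4/15 = $11,812. Book value $30,518.
Year 3: $44,295 × 3/15 = $8,859. Book value $21,659.
Year 4: $44,295 × 2/15 = $5,906. Book value $15,753.

$5,906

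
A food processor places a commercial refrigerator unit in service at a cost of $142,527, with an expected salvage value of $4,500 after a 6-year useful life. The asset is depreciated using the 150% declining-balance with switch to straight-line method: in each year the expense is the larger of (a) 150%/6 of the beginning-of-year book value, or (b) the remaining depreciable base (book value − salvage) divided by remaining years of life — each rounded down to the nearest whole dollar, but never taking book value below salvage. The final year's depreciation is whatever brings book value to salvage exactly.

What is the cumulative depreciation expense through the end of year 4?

Depreciable base = $142,527 − $4,500 = $138,027.
Year 1: DB = ⌊$142,527 × 150%/6⌋ = $35,631; SL = ⌊$138,027/6⌋ = $23,004 → take DB $35,631. Book value $106,896.
Year 2: DB = ⌊$106,896 × 150%/6⌋ = $26,724; SL = ⌊$102,396/5⌋ = $20,479 → take DB $26,724. Book value $80,172.
Year 3: DB = ⌊$80,172 × 150%/6⌋ = $20,043; SL = ⌊$75,672/4⌋ = $18,918 → take DB $20,043. Book value $60,129.
Year 4: DB = ⌊$60,129 × 150%/6⌋ = $15,032; SL = ⌊$55,629/3⌋ = $18,543 → take SL $18,543. Book value $41,586.
Accumulated through year 4 = $142,527 − $41,586 = $100,941.

$100,941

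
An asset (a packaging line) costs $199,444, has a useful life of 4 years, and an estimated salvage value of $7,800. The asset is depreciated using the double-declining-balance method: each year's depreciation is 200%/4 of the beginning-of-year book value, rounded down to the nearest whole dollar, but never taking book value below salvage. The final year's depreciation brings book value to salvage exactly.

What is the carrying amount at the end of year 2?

Depreciable base = $199,444 − $7,800 = $191,644.
Year 1: ⌊$199,444 × 200%/4⌋ = $99,722. Book value $99,722.
Year 2: ⌊$99,722 × 200%/4⌋ = $49,861. Book value $49,861.

$49,861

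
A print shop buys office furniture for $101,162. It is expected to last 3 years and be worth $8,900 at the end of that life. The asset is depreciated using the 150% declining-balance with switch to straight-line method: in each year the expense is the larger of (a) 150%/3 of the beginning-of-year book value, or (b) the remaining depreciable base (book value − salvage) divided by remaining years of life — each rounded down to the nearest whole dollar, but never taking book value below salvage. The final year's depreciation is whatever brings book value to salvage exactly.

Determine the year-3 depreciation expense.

$16,391

Depreciable base = $101,162 − $8,900 = $92,262.
Year 1: DB = ⌊$101,162 × 150%/3⌋ = $50,581; SL = ⌊$92,262/3⌋ = $30,754 → take DB $50,581. Book value $50,581.
Year 2: DB = ⌊$50,581 × 150%/3⌋ = $25,290; SL = ⌊$41,681/2⌋ = $20,840 → take DB $25,290. Book value $25,291.
Year 3 (final): $25,291 − $8,900 = $16,391. Book value $8,900.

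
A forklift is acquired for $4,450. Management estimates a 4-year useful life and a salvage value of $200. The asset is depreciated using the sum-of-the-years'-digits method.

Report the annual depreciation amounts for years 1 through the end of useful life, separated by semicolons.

Depreciable base = $4,450 − $200 = $4,250.
Sum of the years' digits = 4+3+2+1 = 10.
Year 1: $4,250 × 4/10 = $1,700. Book value $2,750.
Year 2: $4,250 × 3/10 = $1,275. Book value $1,475.
Year 3: $4,250 × 2/10 = $850. Book value $625.
Year 4: $4,250 × 1/10 = $425. Book value $200.

$1,700; $1,275; $850; $425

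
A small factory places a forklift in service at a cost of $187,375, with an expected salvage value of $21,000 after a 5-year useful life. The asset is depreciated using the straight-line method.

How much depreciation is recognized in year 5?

Depreciable base = $187,375 − $21,000 = $166,375.
Annual expense = $166,375 / 5 = $33,275.

$33,275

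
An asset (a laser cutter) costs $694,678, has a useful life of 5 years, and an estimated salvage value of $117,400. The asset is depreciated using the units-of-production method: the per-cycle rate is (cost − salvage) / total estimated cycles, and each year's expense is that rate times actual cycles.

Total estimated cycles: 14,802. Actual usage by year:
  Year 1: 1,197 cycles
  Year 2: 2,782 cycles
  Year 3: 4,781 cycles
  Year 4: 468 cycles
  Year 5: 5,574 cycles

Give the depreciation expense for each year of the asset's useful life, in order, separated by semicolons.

Depreciable base = $694,678 − $117,400 = $577,278.
Rate = $577,278 / 14,802 cycles = $39 per cycle.
Year 1: 1,197 × $39 = $46,683. Book value $647,995.
Year 2: 2,782 × $39 = $108,498. Book value $539,497.
Year 3: 4,781 × $39 = $186,459. Book value $353,038.
Year 4: 468 × $39 = $18,252. Book value $334,786.
Year 5: 5,574 × $39 = $217,386. Book value $117,400.

$46,683; $108,498; $186,459; $18,252; $217,386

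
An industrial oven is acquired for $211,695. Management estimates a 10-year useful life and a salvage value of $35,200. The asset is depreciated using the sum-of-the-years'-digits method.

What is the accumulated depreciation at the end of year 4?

Depreciable base = $211,695 − $35,200 = $176,495.
Sum of the years' digits = 10+9+8+7+6+5+4+3+2+1 = 55.
Year 1: $176,495 × 10/55 = $32,090. Book value $179,605.
Year 2: $176,495 × 9/55 = $28,881. Book value $150,724.
Year 3: $176,495 × 8/55 = $25,672. Book value $125,052.
Year 4: $176,495 × 7/55 = $22,463. Book value $102,589.
Accumulated through year 4 = $211,695 − $102,589 = $109,106.

$109,106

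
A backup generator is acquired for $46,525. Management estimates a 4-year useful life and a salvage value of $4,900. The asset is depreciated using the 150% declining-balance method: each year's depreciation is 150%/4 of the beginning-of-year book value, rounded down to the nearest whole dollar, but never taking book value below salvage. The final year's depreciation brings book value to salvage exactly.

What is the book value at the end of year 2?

$18,175

Depreciable base = $46,525 − $4,900 = $41,625.
Year 1: ⌊$46,525 × 150%/4⌋ = $17,446. Book value $29,079.
Year 2: ⌊$29,079 × 150%/4⌋ = $10,904. Book value $18,175.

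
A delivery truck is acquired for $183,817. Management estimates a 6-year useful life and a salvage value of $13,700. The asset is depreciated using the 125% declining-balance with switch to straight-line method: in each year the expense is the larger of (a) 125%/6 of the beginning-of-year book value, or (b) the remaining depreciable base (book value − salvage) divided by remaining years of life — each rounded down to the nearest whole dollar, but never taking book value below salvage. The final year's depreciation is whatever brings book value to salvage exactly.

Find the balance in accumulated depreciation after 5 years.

Depreciable base = $183,817 − $13,700 = $170,117.
Year 1: DB = ⌊$183,817 × 125%/6⌋ = $38,295; SL = ⌊$170,117/6⌋ = $28,352 → take DB $38,295. Book value $145,522.
Year 2: DB = ⌊$145,522 × 125%/6⌋ = $30,317; SL = ⌊$131,822/5⌋ = $26,364 → take DB $30,317. Book value $115,205.
Year 3: DB = ⌊$115,205 × 125%/6⌋ = $24,001; SL = ⌊$101,505/4⌋ = $25,376 → take SL $25,376. Book value $89,829.
Year 4: DB = ⌊$89,829 × 125%/6⌋ = $18,714; SL = ⌊$76,129/3⌋ = $25,376 → take SL $25,376. Book value $64,453.
Year 5: DB = ⌊$64,453 × 125%/6⌋ = $13,427; SL = ⌊$50,753/2⌋ = $25,376 → take SL $25,376. Book value $39,077.
Accumulated through year 5 = $183,817 − $39,077 = $144,740.

$144,740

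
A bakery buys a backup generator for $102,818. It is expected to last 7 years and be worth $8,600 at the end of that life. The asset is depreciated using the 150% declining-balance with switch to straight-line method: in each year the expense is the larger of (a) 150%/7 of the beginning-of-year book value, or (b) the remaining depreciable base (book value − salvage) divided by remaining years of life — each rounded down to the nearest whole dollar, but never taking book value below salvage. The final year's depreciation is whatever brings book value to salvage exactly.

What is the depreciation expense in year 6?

Depreciable base = $102,818 − $8,600 = $94,218.
Year 1: DB = ⌊$102,818 × 150%/7⌋ = $22,032; SL = ⌊$94,218/7⌋ = $13,459 → take DB $22,032. Book value $80,786.
Year 2: DB = ⌊$80,786 × 150%/7⌋ = $17,311; SL = ⌊$72,186/6⌋ = $12,031 → take DB $17,311. Book value $63,475.
Year 3: DB = ⌊$63,475 × 150%/7⌋ = $13,601; SL = ⌊$54,875/5⌋ = $10,975 → take DB $13,601. Book value $49,874.
Year 4: DB = ⌊$49,874 × 150%/7⌋ = $10,687; SL = ⌊$41,274/4⌋ = $10,318 → take DB $10,687. Book value $39,187.
Year 5: DB = ⌊$39,187 × 150%/7⌋ = $8,397; SL = ⌊$30,587/3⌋ = $10,195 → take SL $10,195. Book value $28,992.
Year 6: DB = ⌊$28,992 × 150%/7⌋ = $6,212; SL = ⌊$20,392/2⌋ = $10,196 → take SL $10,196. Book value $18,796.

$10,196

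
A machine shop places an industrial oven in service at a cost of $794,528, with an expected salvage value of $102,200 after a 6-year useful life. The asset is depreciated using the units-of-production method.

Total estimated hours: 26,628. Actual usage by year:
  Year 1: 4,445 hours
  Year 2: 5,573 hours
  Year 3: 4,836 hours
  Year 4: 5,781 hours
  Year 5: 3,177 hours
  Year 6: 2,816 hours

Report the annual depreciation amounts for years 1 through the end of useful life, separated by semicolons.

Depreciable base = $794,528 − $102,200 = $692,328.
Rate = $692,328 / 26,628 hours = $26 per hour.
Year 1: 4,445 × $26 = $115,570. Book value $678,958.
Year 2: 5,573 × $26 = $144,898. Book value $534,060.
Year 3: 4,836 × $26 = $125,736. Book value $408,324.
Year 4: 5,781 × $26 = $150,306. Book value $258,018.
Year 5: 3,177 × $26 = $82,602. Book value $175,416.
Year 6: 2,816 × $26 = $73,216. Book value $102,200.

$115,570; $144,898; $125,736; $150,306; $82,602; $73,216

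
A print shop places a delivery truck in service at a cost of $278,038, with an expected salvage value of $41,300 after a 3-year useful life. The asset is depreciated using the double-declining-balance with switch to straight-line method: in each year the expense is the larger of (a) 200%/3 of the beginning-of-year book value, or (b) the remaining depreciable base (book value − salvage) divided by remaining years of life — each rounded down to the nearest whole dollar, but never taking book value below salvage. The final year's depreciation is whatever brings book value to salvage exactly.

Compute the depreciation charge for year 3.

$0

Depreciable base = $278,038 − $41,300 = $236,738.
Year 1: DB = ⌊$278,038 × 200%/3⌋ = $185,358; SL = ⌊$236,738/3⌋ = $78,912 → take DB $185,358. Book value $92,680.
Year 2: DB = ⌊$92,680 × 200%/3⌋ = $61,786; SL = ⌊$51,380/2⌋ = $25,690 → take DB $61,786, capped at $51,380. Book value $41,300.
Year 3 (final): $41,300 − $41,300 = $0. Book value $41,300.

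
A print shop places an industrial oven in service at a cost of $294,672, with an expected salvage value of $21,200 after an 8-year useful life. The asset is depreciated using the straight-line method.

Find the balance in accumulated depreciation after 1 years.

$34,184

Depreciable base = $294,672 − $21,200 = $273,472.
Annual expense = $273,472 / 8 = $34,184.
End of year 1: book value $260,488.
Accumulated through year 1 = $294,672 − $260,488 = $34,184.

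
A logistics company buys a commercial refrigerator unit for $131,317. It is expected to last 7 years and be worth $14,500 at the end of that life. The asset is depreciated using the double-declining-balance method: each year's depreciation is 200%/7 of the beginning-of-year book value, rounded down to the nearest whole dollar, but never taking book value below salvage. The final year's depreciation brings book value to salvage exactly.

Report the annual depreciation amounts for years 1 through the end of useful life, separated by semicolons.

Depreciable base = $131,317 − $14,500 = $116,817.
Year 1: ⌊$131,317 × 200%/7⌋ = $37,519. Book value $93,798.
Year 2: ⌊$93,798 × 200%/7⌋ = $26,799. Book value $66,999.
Year 3: ⌊$66,999 × 200%/7⌋ = $19,142. Book value $47,857.
Year 4: ⌊$47,857 × 200%/7⌋ = $13,673. Book value $34,184.
Year 5: ⌊$34,184 × 200%/7⌋ = $9,766. Book value $24,418.
Year 6: ⌊$24,418 × 200%/7⌋ = $6,976. Book value $17,442.
Year 7 (final): $17,442 − $14,500 = $2,942. Book value $14,500.

$37,519; $26,799; $19,142; $13,673; $9,766; $6,976; $2,942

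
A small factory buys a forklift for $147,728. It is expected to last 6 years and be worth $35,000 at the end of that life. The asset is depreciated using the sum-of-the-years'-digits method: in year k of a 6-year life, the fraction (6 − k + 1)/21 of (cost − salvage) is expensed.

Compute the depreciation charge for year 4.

Depreciable base = $147,728 − $35,000 = $112,728.
Sum of the years' digits = 6+5+4+3+2+1 = 21.
Year 1: $112,728 × 6/21 = $32,208. Book value $115,520.
Year 2: $112,728 × 5/21 = $26,840. Book value $88,680.
Year 3: $112,728 × 4/21 = $21,472. Book value $67,208.
Year 4: $112,728 × 3/21 = $16,104. Book value $51,104.

$16,104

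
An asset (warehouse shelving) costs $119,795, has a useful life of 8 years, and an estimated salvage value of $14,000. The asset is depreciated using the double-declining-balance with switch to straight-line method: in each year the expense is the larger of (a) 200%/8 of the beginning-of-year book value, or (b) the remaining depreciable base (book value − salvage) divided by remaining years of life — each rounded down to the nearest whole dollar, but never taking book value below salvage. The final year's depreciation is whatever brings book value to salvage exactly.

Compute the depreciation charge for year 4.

Depreciable base = $119,795 − $14,000 = $105,795.
Year 1: DB = ⌊$119,795 × 200%/8⌋ = $29,948; SL = ⌊$105,795/8⌋ = $13,224 → take DB $29,948. Book value $89,847.
Year 2: DB = ⌊$89,847 × 200%/8⌋ = $22,461; SL = ⌊$75,847/7⌋ = $10,835 → take DB $22,461. Book value $67,386.
Year 3: DB = ⌊$67,386 × 200%/8⌋ = $16,846; SL = ⌊$53,386/6⌋ = $8,897 → take DB $16,846. Book value $50,540.
Year 4: DB = ⌊$50,540 × 200%/8⌋ = $12,635; SL = ⌊$36,540/5⌋ = $7,308 → take DB $12,635. Book value $37,905.

$12,635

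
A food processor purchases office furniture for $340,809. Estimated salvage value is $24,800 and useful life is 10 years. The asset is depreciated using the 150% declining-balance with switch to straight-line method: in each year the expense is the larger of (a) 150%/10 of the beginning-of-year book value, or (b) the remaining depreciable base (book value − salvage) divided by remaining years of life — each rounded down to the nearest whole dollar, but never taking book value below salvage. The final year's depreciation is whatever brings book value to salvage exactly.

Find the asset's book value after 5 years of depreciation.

Depreciable base = $340,809 − $24,800 = $316,009.
Year 1: DB = ⌊$340,809 × 150%/10⌋ = $51,121; SL = ⌊$316,009/10⌋ = $31,600 → take DB $51,121. Book value $289,688.
Year 2: DB = ⌊$289,688 × 150%/10⌋ = $43,453; SL = ⌊$264,888/9⌋ = $29,432 → take DB $43,453. Book value $246,235.
Year 3: DB = ⌊$246,235 × 150%/10⌋ = $36,935; SL = ⌊$221,435/8⌋ = $27,679 → take DB $36,935. Book value $209,300.
Year 4: DB = ⌊$209,300 × 150%/10⌋ = $31,395; SL = ⌊$184,500/7⌋ = $26,357 → take DB $31,395. Book value $177,905.
Year 5: DB = ⌊$177,905 × 150%/10⌋ = $26,685; SL = ⌊$153,105/6⌋ = $25,517 → take DB $26,685. Book value $151,220.

$151,220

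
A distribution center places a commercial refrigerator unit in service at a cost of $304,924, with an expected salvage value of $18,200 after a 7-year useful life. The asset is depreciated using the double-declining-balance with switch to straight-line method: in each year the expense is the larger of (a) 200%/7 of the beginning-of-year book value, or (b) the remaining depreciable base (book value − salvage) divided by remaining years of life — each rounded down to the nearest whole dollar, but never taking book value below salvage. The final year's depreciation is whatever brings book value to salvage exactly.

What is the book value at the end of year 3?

Depreciable base = $304,924 − $18,200 = $286,724.
Year 1: DB = ⌊$304,924 × 200%/7⌋ = $87,121; SL = ⌊$286,724/7⌋ = $40,960 → take DB $87,121. Book value $217,803.
Year 2: DB = ⌊$217,803 × 200%/7⌋ = $62,229; SL = ⌊$199,603/6⌋ = $33,267 → take DB $62,229. Book value $155,574.
Year 3: DB = ⌊$155,574 × 200%/7⌋ = $44,449; SL = ⌊$137,374/5⌋ = $27,474 → take DB $44,449. Book value $111,125.

$111,125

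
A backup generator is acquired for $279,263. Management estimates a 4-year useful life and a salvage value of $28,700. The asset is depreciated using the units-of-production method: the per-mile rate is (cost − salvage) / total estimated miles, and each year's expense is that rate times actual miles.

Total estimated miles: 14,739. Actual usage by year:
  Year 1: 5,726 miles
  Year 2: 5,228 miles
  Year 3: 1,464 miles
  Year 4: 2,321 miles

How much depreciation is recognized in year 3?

Depreciable base = $279,263 − $28,700 = $250,563.
Rate = $250,563 / 14,739 miles = $17 per mile.
Year 1: 5,726 × $17 = $97,342. Book value $181,921.
Year 2: 5,228 × $17 = $88,876. Book value $93,045.
Year 3: 1,464 × $17 = $24,888. Book value $68,157.

$24,888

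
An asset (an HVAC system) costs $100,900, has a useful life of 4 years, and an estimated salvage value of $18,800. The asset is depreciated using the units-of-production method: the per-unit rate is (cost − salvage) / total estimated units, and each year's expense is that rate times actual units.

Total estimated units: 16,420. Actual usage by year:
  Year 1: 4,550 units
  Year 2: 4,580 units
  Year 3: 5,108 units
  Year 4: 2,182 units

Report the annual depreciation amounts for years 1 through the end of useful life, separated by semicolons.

Depreciable base = $100,900 − $18,800 = $82,100.
Rate = $82,100 / 16,420 units = $5 per unit.
Year 1: 4,550 × $5 = $22,750. Book value $78,150.
Year 2: 4,580 × $5 = $22,900. Book value $55,250.
Year 3: 5,108 × $5 = $25,540. Book value $29,710.
Year 4: 2,182 × $5 = $10,910. Book value $18,800.

$22,750; $22,900; $25,540; $10,910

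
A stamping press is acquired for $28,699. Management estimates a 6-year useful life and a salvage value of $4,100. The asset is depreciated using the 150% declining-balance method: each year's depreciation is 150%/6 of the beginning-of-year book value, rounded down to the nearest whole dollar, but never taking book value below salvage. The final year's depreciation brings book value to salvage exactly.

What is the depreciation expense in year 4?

$3,027

Depreciable base = $28,699 − $4,100 = $24,599.
Year 1: ⌊$28,699 × 150%/6⌋ = $7,174. Book value $21,525.
Year 2: ⌊$21,525 × 150%/6⌋ = $5,381. Book value $16,144.
Year 3: ⌊$16,144 × 150%/6⌋ = $4,036. Book value $12,108.
Year 4: ⌊$12,108 × 150%/6⌋ = $3,027. Book value $9,081.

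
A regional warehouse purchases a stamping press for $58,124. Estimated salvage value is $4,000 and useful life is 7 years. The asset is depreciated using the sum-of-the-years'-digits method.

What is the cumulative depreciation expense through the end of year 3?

Depreciable base = $58,124 − $4,000 = $54,124.
Sum of the years' digits = 7+6+5+4+3+2+1 = 28.
Year 1: $54,124 × 7/28 = $13,531. Book value $44,593.
Year 2: $54,124 × 6/28 = $11,598. Book value $32,995.
Year 3: $54,124 × 5/28 = $9,665. Book value $23,330.
Accumulated through year 3 = $58,124 − $23,330 = $34,794.

$34,794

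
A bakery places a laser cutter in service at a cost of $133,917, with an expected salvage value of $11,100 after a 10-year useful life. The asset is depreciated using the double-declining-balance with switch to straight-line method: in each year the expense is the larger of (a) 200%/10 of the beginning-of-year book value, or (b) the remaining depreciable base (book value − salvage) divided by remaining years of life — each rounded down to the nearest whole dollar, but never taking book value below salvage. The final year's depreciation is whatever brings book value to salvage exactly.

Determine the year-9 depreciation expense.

Depreciable base = $133,917 − $11,100 = $122,817.
Year 1: DB = ⌊$133,917 × 200%/10⌋ = $26,783; SL = ⌊$122,817/10⌋ = $12,281 → take DB $26,783. Book value $107,134.
Year 2: DB = ⌊$107,134 × 200%/10⌋ = $21,426; SL = ⌊$96,034/9⌋ = $10,670 → take DB $21,426. Book value $85,708.
Year 3: DB = ⌊$85,708 × 200%/10⌋ = $17,141; SL = ⌊$74,608/8⌋ = $9,326 → take DB $17,141. Book value $68,567.
Year 4: DB = ⌊$68,567 × 200%/10⌋ = $13,713; SL = ⌊$57,467/7⌋ = $8,209 → take DB $13,713. Book value $54,854.
Year 5: DB = ⌊$54,854 × 200%/10⌋ = $10,970; SL = ⌊$43,754/6⌋ = $7,292 → take DB $10,970. Book value $43,884.
Year 6: DB = ⌊$43,884 × 200%/10⌋ = $8,776; SL = ⌊$32,784/5⌋ = $6,556 → take DB $8,776. Book value $35,108.
Year 7: DB = ⌊$35,108 × 200%/10⌋ = $7,021; SL = ⌊$24,008/4⌋ = $6,002 → take DB $7,021. Book value $28,087.
Year 8: DB = ⌊$28,087 × 200%/10⌋ = $5,617; SL = ⌊$16,987/3⌋ = $5,662 → take SL $5,662. Book value $22,425.
Year 9: DB = ⌊$22,425 × 200%/10⌋ = $4,485; SL = ⌊$11,325/2⌋ = $5,662 → take SL $5,662. Book value $16,763.

$5,662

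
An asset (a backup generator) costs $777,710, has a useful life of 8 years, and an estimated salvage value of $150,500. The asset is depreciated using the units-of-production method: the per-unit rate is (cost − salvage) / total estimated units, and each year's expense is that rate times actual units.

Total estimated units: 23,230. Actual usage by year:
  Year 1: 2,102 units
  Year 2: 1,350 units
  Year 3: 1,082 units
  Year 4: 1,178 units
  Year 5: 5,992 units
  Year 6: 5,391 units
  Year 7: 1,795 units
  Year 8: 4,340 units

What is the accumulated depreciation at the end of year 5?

$316,008

Depreciable base = $777,710 − $150,500 = $627,210.
Rate = $627,210 / 23,230 units = $27 per unit.
Year 1: 2,102 × $27 = $56,754. Book value $720,956.
Year 2: 1,350 × $27 = $36,450. Book value $684,506.
Year 3: 1,082 × $27 = $29,214. Book value $655,292.
Year 4: 1,178 × $27 = $31,806. Book value $623,486.
Year 5: 5,992 × $27 = $161,784. Book value $461,702.
Accumulated through year 5 = $777,710 − $461,702 = $316,008.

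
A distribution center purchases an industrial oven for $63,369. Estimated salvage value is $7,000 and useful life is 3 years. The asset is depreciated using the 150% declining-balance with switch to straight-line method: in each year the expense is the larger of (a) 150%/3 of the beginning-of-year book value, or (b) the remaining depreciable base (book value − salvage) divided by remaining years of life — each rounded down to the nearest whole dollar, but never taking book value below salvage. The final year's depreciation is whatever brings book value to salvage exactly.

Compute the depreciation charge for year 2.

Depreciable base = $63,369 − $7,000 = $56,369.
Year 1: DB = ⌊$63,369 × 150%/3⌋ = $31,684; SL = ⌊$56,369/3⌋ = $18,789 → take DB $31,684. Book value $31,685.
Year 2: DB = ⌊$31,685 × 150%/3⌋ = $15,842; SL = ⌊$24,685/2⌋ = $12,342 → take DB $15,842. Book value $15,843.

$15,842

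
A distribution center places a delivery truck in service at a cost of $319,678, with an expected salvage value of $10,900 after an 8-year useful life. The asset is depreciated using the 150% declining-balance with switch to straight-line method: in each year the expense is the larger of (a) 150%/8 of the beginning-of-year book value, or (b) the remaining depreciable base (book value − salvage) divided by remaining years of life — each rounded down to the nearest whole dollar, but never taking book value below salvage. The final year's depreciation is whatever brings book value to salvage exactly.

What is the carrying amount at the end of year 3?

Depreciable base = $319,678 − $10,900 = $308,778.
Year 1: DB = ⌊$319,678 × 150%/8⌋ = $59,939; SL = ⌊$308,778/8⌋ = $38,597 → take DB $59,939. Book value $259,739.
Year 2: DB = ⌊$259,739 × 150%/8⌋ = $48,701; SL = ⌊$248,839/7⌋ = $35,548 → take DB $48,701. Book value $211,038.
Year 3: DB = ⌊$211,038 × 150%/8⌋ = $39,569; SL = ⌊$200,138/6⌋ = $33,356 → take DB $39,569. Book value $171,469.

$171,469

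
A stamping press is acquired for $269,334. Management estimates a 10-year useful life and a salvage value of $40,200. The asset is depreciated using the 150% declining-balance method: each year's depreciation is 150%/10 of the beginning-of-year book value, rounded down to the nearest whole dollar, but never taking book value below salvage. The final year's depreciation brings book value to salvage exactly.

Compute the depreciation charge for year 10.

Depreciable base = $269,334 − $40,200 = $229,134.
Year 1: ⌊$269,334 × 150%/10⌋ = $40,400. Book value $228,934.
Year 2: ⌊$228,934 × 150%/10⌋ = $34,340. Book value $194,594.
Year 3: ⌊$194,594 × 150%/10⌋ = $29,189. Book value $165,405.
Year 4: ⌊$165,405 × 150%/10⌋ = $24,810. Book value $140,595.
Year 5: ⌊$140,595 × 150%/10⌋ = $21,089. Book value $119,506.
Year 6: ⌊$119,506 × 150%/10⌋ = $17,925. Book value $101,581.
Year 7: ⌊$101,581 × 150%/10⌋ = $15,237. Book value $86,344.
Year 8: ⌊$86,344 × 150%/10⌋ = $12,951. Book value $73,393.
Year 9: ⌊$73,393 × 150%/10⌋ = $11,008. Book value $62,385.
Year 10 (final): $62,385 − $40,200 = $22,185. Book value $40,200.

$22,185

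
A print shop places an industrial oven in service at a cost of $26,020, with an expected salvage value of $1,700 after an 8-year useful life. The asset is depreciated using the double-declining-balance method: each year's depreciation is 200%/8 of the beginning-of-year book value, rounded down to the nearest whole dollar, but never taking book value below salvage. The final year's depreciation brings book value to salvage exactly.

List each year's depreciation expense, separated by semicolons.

$6,505; $4,878; $3,659; $2,744; $2,058; $1,544; $1,158; $1,774

Depreciable base = $26,020 − $1,700 = $24,320.
Year 1: ⌊$26,020 × 200%/8⌋ = $6,505. Book value $19,515.
Year 2: ⌊$19,515 × 200%/8⌋ = $4,878. Book value $14,637.
Year 3: ⌊$14,637 × 200%/8⌋ = $3,659. Book value $10,978.
Year 4: ⌊$10,978 × 200%/8⌋ = $2,744. Book value $8,234.
Year 5: ⌊$8,234 × 200%/8⌋ = $2,058. Book value $6,176.
Year 6: ⌊$6,176 × 200%/8⌋ = $1,544. Book value $4,632.
Year 7: ⌊$4,632 × 200%/8⌋ = $1,158. Book value $3,474.
Year 8 (final): $3,474 − $1,700 = $1,774. Book value $1,700.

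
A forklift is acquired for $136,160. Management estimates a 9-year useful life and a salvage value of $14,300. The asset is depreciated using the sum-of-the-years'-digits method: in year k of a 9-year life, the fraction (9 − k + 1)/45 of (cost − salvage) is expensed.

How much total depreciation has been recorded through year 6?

$105,612

Depreciable base = $136,160 − $14,300 = $121,860.
Sum of the years' digits = 9+8+7+6+5+4+3+2+1 = 45.
Year 1: $121,860 × 9/45 = $24,372. Book value $111,788.
Year 2: $121,860 × 8/45 = $21,664. Book value $90,124.
Year 3: $121,860 × 7/45 = $18,956. Book value $71,168.
Year 4: $121,860 × 6/45 = $16,248. Book value $54,920.
Year 5: $121,860 × 5/45 = $13,540. Book value $41,380.
Year 6: $121,860 × 4/45 = $10,832. Book value $30,548.
Accumulated through year 6 = $136,160 − $30,548 = $105,612.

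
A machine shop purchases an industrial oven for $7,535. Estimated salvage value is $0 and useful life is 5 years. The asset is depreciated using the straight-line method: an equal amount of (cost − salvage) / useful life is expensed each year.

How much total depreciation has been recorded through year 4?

Depreciable base = $7,535 − $0 = $7,535.
Annual expense = $7,535 / 5 = $1,507.
End of year 1: book value $6,028.
End of year 2: book value $4,521.
End of year 3: book value $3,014.
End of year 4: book value $1,507.
Accumulated through year 4 = $7,535 − $1,507 = $6,028.

$6,028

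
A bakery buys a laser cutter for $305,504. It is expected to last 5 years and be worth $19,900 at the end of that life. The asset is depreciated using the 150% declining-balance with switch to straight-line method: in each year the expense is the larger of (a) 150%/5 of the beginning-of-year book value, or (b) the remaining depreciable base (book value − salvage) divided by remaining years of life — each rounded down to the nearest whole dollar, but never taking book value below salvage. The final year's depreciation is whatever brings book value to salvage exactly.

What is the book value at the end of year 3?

Depreciable base = $305,504 − $19,900 = $285,604.
Year 1: DB = ⌊$305,504 × 150%/5⌋ = $91,651; SL = ⌊$285,604/5⌋ = $57,120 → take DB $91,651. Book value $213,853.
Year 2: DB = ⌊$213,853 × 150%/5⌋ = $64,155; SL = ⌊$193,953/4⌋ = $48,488 → take DB $64,155. Book value $149,698.
Year 3: DB = ⌊$149,698 × 150%/5⌋ = $44,909; SL = ⌊$129,798/3⌋ = $43,266 → take DB $44,909. Book value $104,789.

$104,789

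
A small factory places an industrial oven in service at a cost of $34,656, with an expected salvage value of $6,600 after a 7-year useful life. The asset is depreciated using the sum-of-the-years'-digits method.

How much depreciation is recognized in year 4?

Depreciable base = $34,656 − $6,600 = $28,056.
Sum of the years' digits = 7+6+5+4+3+2+1 = 28.
Year 1: $28,056 × 7/28 = $7,014. Book value $27,642.
Year 2: $28,056 × 6/28 = $6,012. Book value $21,630.
Year 3: $28,056 × 5/28 = $5,010. Book value $16,620.
Year 4: $28,056 × 4/28 = $4,008. Book value $12,612.

$4,008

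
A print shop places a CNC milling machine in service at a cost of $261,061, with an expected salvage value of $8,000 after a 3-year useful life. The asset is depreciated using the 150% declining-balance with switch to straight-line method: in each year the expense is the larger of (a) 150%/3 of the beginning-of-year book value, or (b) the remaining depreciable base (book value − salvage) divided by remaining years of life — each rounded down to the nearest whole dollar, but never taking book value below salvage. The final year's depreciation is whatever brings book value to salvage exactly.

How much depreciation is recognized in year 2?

$65,265

Depreciable base = $261,061 − $8,000 = $253,061.
Year 1: DB = ⌊$261,061 × 150%/3⌋ = $130,530; SL = ⌊$253,061/3⌋ = $84,353 → take DB $130,530. Book value $130,531.
Year 2: DB = ⌊$130,531 × 150%/3⌋ = $65,265; SL = ⌊$122,531/2⌋ = $61,265 → take DB $65,265. Book value $65,266.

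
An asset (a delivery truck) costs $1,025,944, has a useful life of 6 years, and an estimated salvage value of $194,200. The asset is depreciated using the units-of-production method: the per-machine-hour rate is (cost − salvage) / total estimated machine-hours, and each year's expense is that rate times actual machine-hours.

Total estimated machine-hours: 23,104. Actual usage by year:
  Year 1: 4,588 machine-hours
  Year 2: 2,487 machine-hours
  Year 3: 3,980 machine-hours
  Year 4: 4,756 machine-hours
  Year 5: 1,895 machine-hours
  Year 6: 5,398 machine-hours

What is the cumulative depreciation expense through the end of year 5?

$637,416

Depreciable base = $1,025,944 − $194,200 = $831,744.
Rate = $831,744 / 23,104 machine-hours = $36 per machine-hour.
Year 1: 4,588 × $36 = $165,168. Book value $860,776.
Year 2: 2,487 × $36 = $89,532. Book value $771,244.
Year 3: 3,980 × $36 = $143,280. Book value $627,964.
Year 4: 4,756 × $36 = $171,216. Book value $456,748.
Year 5: 1,895 × $36 = $68,220. Book value $388,528.
Accumulated through year 5 = $1,025,944 − $388,528 = $637,416.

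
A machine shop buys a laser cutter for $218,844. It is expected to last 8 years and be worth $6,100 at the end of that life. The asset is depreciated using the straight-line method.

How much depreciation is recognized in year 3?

$26,593

Depreciable base = $218,844 − $6,100 = $212,744.
Annual expense = $212,744 / 8 = $26,593.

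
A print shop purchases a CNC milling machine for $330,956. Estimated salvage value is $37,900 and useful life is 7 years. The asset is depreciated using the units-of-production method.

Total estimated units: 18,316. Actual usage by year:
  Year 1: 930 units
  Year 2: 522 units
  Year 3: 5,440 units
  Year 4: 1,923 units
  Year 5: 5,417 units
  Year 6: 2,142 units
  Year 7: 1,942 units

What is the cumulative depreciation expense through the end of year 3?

Depreciable base = $330,956 − $37,900 = $293,056.
Rate = $293,056 / 18,316 units = $16 per unit.
Year 1: 930 × $16 = $14,880. Book value $316,076.
Year 2: 522 × $16 = $8,352. Book value $307,724.
Year 3: 5,440 × $16 = $87,040. Book value $220,684.
Accumulated through year 3 = $330,956 − $220,684 = $110,272.

$110,272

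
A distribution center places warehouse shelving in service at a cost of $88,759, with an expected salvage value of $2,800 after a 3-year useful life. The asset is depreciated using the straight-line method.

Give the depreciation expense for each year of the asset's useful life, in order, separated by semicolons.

Depreciable base = $88,759 − $2,800 = $85,959.
Annual expense = $85,959 / 3 = $28,653.
End of year 1: book value $60,106.
End of year 2: book value $31,453.
End of year 3: book value $2,800.

$28,653; $28,653; $28,653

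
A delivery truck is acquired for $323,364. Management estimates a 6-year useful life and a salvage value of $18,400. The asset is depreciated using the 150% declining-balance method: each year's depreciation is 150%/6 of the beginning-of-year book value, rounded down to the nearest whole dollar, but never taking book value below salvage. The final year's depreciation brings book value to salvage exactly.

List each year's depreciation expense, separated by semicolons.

$80,841; $60,630; $45,473; $34,105; $25,578; $58,337

Depreciable base = $323,364 − $18,400 = $304,964.
Year 1: ⌊$323,364 × 150%/6⌋ = $80,841. Book value $242,523.
Year 2: ⌊$242,523 × 150%/6⌋ = $60,630. Book value $181,893.
Year 3: ⌊$181,893 × 150%/6⌋ = $45,473. Book value $136,420.
Year 4: ⌊$136,420 × 150%/6⌋ = $34,105. Book value $102,315.
Year 5: ⌊$102,315 × 150%/6⌋ = $25,578. Book value $76,737.
Year 6 (final): $76,737 − $18,400 = $58,337. Book value $18,400.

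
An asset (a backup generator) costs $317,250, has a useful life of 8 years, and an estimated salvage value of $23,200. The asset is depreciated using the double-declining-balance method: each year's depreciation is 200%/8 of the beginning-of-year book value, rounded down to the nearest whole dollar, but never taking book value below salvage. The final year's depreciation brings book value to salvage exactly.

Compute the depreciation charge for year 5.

$25,095

Depreciable base = $317,250 − $23,200 = $294,050.
Year 1: ⌊$317,250 × 200%/8⌋ = $79,312. Book value $237,938.
Year 2: ⌊$237,938 × 200%/8⌋ = $59,484. Book value $178,454.
Year 3: ⌊$178,454 × 200%/8⌋ = $44,613. Book value $133,841.
Year 4: ⌊$133,841 × 200%/8⌋ = $33,460. Book value $100,381.
Year 5: ⌊$100,381 × 200%/8⌋ = $25,095. Book value $75,286.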